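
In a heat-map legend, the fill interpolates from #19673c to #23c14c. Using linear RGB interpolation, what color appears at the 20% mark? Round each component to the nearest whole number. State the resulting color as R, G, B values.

(27, 121, 63)

#19673c → (25, 103, 60); #23c14c → (35, 193, 76).
20% corresponds to t = 0.2.
R = 25 + 0.2 × (35 − 25) = 25 + 0.2 × 10 = 27 → 27
G = 103 + 0.2 × (193 − 103) = 103 + 0.2 × 90 = 121 → 121
B = 60 + 0.2 × (76 − 60) = 60 + 0.2 × 16 = 63.2 → 63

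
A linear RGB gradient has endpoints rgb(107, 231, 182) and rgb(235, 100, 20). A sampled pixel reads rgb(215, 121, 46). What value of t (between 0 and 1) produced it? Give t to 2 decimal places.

0.84

Invert the lerp on the B channel (largest span, 162): t = (46 − 182) / (20 − 182) = -136/-162 = 0.83951.
Check on R: (215 − 107)/(235 − 107) = 0.8438 ✓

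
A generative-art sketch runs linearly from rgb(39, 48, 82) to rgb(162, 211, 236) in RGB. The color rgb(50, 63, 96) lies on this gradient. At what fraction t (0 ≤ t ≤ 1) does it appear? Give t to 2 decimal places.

Invert the lerp on the G channel (largest span, 163): t = (63 − 48) / (211 − 48) = 15/163 = 0.092025.
Check on R: (50 − 39)/(162 − 39) = 0.08943 ✓

0.09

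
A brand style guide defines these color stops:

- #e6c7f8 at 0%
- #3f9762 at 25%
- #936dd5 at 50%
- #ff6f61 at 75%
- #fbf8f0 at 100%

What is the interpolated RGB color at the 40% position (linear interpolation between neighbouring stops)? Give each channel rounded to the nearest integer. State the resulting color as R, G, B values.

(113, 126, 167)

40% lies between the 25% and 50% stops, so the local fraction is t = (40 − 25)/(50 − 25) = 15/25 ≈ 0.6.
#3f9762 → (63, 151, 98); #936dd5 → (147, 109, 213).
R = 63 + 0.6 × (147 − 63) = 113.4 → 113
G = 151 + 0.6 × (109 − 151) = 125.8 → 126
B = 98 + 0.6 × (213 − 98) = 167 → 167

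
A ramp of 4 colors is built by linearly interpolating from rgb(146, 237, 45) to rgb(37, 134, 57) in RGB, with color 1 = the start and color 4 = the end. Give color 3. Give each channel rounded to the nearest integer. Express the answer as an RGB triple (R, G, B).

With 4 swatches and endpoints inclusive, swatch 3 sits at t = (3 − 1)/(4 − 1) = 2/3 ≈ 0.6667.
R = 146 + 0.6667 × (37 − 146) = 73.33 → 73
G = 237 + 0.6667 × (134 − 237) = 168.33 → 168
B = 45 + 0.6667 × (57 − 45) = 53 → 53

(73, 168, 53)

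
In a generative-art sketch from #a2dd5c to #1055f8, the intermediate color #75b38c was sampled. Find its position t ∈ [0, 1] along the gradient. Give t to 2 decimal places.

0.31

Invert the lerp on the B channel (largest span, 156): t = (140 − 92) / (248 − 92) = 48/156 = 0.30769.
Check on R: (117 − 162)/(16 − 162) = 0.3082 ✓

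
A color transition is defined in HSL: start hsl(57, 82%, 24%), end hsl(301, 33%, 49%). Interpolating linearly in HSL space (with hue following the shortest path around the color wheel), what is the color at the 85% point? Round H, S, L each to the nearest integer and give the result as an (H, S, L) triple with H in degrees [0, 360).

(318, 40, 45)

Hue: 301 − 57 = 244°, but |244| > 180 so the shorter arc goes the other way: Δh = 244 − 360 = -116°.
H = 57 + 0.85 × (-116) = -41.6 → -42 → -42 mod 360 = 318°
S = 82 + 0.85 × (33 − 82) = 40.35 → 40%
L = 24 + 0.85 × (49 − 24) = 45.25 → 45%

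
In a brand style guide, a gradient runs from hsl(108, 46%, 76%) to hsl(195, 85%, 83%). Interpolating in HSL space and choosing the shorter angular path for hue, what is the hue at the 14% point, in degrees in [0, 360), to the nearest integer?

120

Hue arc: Δh = 195 − 108 = 87° (|Δh| ≤ 180, already the shorter path).
H = 108 + 0.14 × (87) = 120.18 → 120°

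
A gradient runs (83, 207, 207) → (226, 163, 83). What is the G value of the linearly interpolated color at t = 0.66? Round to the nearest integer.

G = 207 + 0.66 × (163 − 207) = 177.96 → 178

178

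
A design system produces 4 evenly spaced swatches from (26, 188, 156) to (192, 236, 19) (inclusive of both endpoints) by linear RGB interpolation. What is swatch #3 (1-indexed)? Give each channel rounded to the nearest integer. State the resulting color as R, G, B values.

(137, 220, 65)

With 4 swatches and endpoints inclusive, swatch 3 sits at t = (3 − 1)/(4 − 1) = 2/3 ≈ 0.6667.
R = 26 + 0.6667 × (192 − 26) = 136.672 → 137
G = 188 + 0.6667 × (236 − 188) = 220.002 → 220
B = 156 + 0.6667 × (19 − 156) = 64.662 → 65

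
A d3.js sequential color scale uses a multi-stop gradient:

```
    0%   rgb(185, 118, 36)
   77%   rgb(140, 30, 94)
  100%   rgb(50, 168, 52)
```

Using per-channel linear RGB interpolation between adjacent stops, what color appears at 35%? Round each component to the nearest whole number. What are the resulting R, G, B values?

(165, 78, 62)

35% lies between the 0% and 77% stops, so the local fraction is t = (35 − 0)/(77 − 0) = 35/77 ≈ 0.4545.
R = 185 + 0.4545 × (140 − 185) = 164.548 → 165
G = 118 + 0.4545 × (30 − 118) = 78.004 → 78
B = 36 + 0.4545 × (94 − 36) = 62.361 → 62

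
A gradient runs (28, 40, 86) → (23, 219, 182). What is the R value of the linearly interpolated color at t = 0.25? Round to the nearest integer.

27

R = 28 + 0.25 × (23 − 28) = 26.75 → 27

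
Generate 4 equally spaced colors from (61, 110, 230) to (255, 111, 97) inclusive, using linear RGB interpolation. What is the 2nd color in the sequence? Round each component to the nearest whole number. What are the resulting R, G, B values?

(126, 110, 186)

With 4 swatches and endpoints inclusive, swatch 2 sits at t = (2 − 1)/(4 − 1) = 1/3 ≈ 0.3333.
R = 61 + 0.3333 × (255 − 61) = 125.66 → 126
G = 110 + 0.3333 × (111 − 110) = 110.333 → 110
B = 230 + 0.3333 × (97 − 230) = 185.671 → 186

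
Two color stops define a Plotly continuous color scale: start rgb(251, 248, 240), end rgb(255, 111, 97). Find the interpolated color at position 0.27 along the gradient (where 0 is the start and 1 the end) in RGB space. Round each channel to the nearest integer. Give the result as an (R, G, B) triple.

(252, 211, 201)

R = 251 + 0.27 × (255 − 251) = 251 + 0.27 × 4 = 252.08 → 252
G = 248 + 0.27 × (111 − 248) = 248 + 0.27 × -137 = 211.01 → 211
B = 240 + 0.27 × (97 − 240) = 240 + 0.27 × -143 = 201.39 → 201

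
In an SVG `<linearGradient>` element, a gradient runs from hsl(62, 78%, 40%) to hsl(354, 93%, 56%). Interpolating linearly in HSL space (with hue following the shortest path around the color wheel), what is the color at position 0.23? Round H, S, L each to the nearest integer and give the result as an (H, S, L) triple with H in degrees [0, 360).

Hue: 354 − 62 = 292°, but |292| > 180 so the shorter arc goes the other way: Δh = 292 − 360 = -68°.
H = 62 + 0.23 × (-68) = 46.36 → 46°
S = 78 + 0.23 × (93 − 78) = 81.45 → 81%
L = 40 + 0.23 × (56 − 40) = 43.68 → 44%

(46, 81, 44)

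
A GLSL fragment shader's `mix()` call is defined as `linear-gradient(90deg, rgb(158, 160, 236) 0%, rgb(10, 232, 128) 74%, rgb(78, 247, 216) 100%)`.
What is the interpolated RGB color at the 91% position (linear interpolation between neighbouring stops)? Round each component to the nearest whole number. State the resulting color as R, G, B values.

91% lies between the 74% and 100% stops, so the local fraction is t = (91 − 74)/(100 − 74) = 17/26 ≈ 0.6538.
R = 10 + 0.6538 × (78 − 10) = 54.458 → 54
G = 232 + 0.6538 × (247 − 232) = 241.807 → 242
B = 128 + 0.6538 × (216 − 128) = 185.534 → 186

(54, 242, 186)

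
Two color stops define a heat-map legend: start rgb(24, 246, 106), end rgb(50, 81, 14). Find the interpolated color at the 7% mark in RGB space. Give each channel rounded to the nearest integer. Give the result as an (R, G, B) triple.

7% corresponds to t = 0.07.
R = 24 + 0.07 × (50 − 24) = 24 + 0.07 × 26 = 25.82 → 26
G = 246 + 0.07 × (81 − 246) = 246 + 0.07 × -165 = 234.45 → 234
B = 106 + 0.07 × (14 − 106) = 106 + 0.07 × -92 = 99.56 → 100
So the blended color is (26, 234, 100), about #1aea64.

(26, 234, 100)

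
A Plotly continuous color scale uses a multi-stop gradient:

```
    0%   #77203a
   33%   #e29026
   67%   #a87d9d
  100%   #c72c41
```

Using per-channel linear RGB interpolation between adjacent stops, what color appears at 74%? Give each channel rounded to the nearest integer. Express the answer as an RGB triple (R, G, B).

74% lies between the 67% and 100% stops, so the local fraction is t = (74 − 67)/(100 − 67) = 7/33 ≈ 0.2121.
#a87d9d → (168, 125, 157); #c72c41 → (199, 44, 65).
R = 168 + 0.2121 × (199 − 168) = 174.575 → 175
G = 125 + 0.2121 × (44 − 125) = 107.82 → 108
B = 157 + 0.2121 × (65 − 157) = 137.487 → 137

(175, 108, 137)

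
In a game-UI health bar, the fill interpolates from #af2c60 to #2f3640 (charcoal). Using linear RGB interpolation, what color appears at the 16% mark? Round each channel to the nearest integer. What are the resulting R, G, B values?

#af2c60 → (175, 44, 96); #2f3640 → (47, 54, 64).
16% corresponds to t = 0.16.
R = 175 + 0.16 × (47 − 175) = 175 + 0.16 × -128 = 154.52 → 155
G = 44 + 0.16 × (54 − 44) = 44 + 0.16 × 10 = 45.6 → 46
B = 96 + 0.16 × (64 − 96) = 96 + 0.16 × -32 = 90.88 → 91

(155, 46, 91)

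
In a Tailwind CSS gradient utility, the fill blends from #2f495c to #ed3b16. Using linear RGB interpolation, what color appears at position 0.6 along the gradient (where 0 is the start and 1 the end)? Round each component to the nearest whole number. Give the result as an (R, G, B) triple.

#2f495c → (47, 73, 92); #ed3b16 → (237, 59, 22).
R = 47 + 0.6 × (237 − 47) = 47 + 0.6 × 190 = 161 → 161
G = 73 + 0.6 × (59 − 73) = 73 + 0.6 × -14 = 64.6 → 65
B = 92 + 0.6 × (22 − 92) = 92 + 0.6 × -70 = 50 → 50
So the blended color is (161, 65, 50), about #a14132.

(161, 65, 50)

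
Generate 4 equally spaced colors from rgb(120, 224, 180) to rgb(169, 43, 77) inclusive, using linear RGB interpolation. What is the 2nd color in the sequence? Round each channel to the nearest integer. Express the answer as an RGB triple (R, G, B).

(136, 164, 146)

With 4 swatches and endpoints inclusive, swatch 2 sits at t = (2 − 1)/(4 − 1) = 1/3 ≈ 0.3333.
R = 120 + 0.3333 × (169 − 120) = 136.332 → 136
G = 224 + 0.3333 × (43 − 224) = 163.673 → 164
B = 180 + 0.3333 × (77 − 180) = 145.67 → 146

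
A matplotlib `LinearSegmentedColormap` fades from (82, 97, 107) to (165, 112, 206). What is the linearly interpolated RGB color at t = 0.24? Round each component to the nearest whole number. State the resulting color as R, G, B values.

R = 82 + 0.24 × (165 − 82) = 82 + 0.24 × 83 = 101.92 → 102
G = 97 + 0.24 × (112 − 97) = 97 + 0.24 × 15 = 100.6 → 101
B = 107 + 0.24 × (206 − 107) = 107 + 0.24 × 99 = 130.76 → 131
So the blended color is (102, 101, 131), about #666583.

(102, 101, 131)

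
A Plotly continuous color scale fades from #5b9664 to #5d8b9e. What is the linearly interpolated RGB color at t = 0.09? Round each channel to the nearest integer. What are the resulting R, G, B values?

#5b9664 → (91, 150, 100); #5d8b9e → (93, 139, 158).
R = 91 + 0.09 × (93 − 91) = 91 + 0.09 × 2 = 91.18 → 91
G = 150 + 0.09 × (139 − 150) = 150 + 0.09 × -11 = 149.01 → 149
B = 100 + 0.09 × (158 − 100) = 100 + 0.09 × 58 = 105.22 → 105
So the blended color is (91, 149, 105), about #5b9569.

(91, 149, 105)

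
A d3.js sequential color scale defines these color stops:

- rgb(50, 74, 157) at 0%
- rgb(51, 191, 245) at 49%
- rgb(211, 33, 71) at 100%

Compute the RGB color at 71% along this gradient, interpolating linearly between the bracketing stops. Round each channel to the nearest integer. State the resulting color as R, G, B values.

71% lies between the 49% and 100% stops, so the local fraction is t = (71 − 49)/(100 − 49) = 22/51 ≈ 0.4314.
R = 51 + 0.4314 × (211 − 51) = 120.024 → 120
G = 191 + 0.4314 × (33 − 191) = 122.839 → 123
B = 245 + 0.4314 × (71 − 245) = 169.936 → 170

(120, 123, 170)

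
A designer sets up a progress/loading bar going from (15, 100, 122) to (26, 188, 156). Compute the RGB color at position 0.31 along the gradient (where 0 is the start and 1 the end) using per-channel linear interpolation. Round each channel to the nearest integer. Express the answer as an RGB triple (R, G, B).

R = 15 + 0.31 × (26 − 15) = 15 + 0.31 × 11 = 18.41 → 18
G = 100 + 0.31 × (188 − 100) = 100 + 0.31 × 88 = 127.28 → 127
B = 122 + 0.31 × (156 − 122) = 122 + 0.31 × 34 = 132.54 → 133

(18, 127, 133)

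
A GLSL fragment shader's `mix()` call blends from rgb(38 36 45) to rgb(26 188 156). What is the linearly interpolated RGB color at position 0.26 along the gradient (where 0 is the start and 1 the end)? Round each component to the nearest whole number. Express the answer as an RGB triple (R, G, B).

R = 38 + 0.26 × (26 − 38) = 38 + 0.26 × -12 = 34.88 → 35
G = 36 + 0.26 × (188 − 36) = 36 + 0.26 × 152 = 75.52 → 76
B = 45 + 0.26 × (156 − 45) = 45 + 0.26 × 111 = 73.86 → 74

(35, 76, 74)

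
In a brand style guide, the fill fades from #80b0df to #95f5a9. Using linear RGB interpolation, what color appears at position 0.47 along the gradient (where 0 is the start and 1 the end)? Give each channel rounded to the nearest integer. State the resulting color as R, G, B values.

#80b0df → (128, 176, 223); #95f5a9 → (149, 245, 169).
R = 128 + 0.47 × (149 − 128) = 128 + 0.47 × 21 = 137.87 → 138
G = 176 + 0.47 × (245 − 176) = 176 + 0.47 × 69 = 208.43 → 208
B = 223 + 0.47 × (169 − 223) = 223 + 0.47 × -54 = 197.62 → 198

(138, 208, 198)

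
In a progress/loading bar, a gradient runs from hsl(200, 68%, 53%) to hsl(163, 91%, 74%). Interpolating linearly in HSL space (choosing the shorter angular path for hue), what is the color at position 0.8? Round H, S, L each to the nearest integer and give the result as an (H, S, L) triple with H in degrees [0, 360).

Hue arc: Δh = 163 − 200 = -37° (|Δh| ≤ 180, already the shorter path).
H = 200 + 0.8 × (-37) = 170.4 → 170°
S = 68 + 0.8 × (91 − 68) = 86.4 → 86%
L = 53 + 0.8 × (74 − 53) = 69.8 → 70%

(170, 86, 70)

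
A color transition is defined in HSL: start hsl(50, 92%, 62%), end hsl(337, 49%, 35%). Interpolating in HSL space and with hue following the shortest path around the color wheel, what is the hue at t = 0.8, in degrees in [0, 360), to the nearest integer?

352

Hue: 337 − 50 = 287°, but |287| > 180 so the shorter arc goes the other way: Δh = 287 − 360 = -73°.
H = 50 + 0.8 × (-73) = -8.4 → -8 → -8 mod 360 = 352°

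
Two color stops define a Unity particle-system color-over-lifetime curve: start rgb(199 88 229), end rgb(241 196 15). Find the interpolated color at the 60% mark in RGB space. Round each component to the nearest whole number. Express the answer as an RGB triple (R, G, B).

(224, 153, 101)

60% corresponds to t = 0.6.
R = 199 + 0.6 × (241 − 199) = 199 + 0.6 × 42 = 224.2 → 224
G = 88 + 0.6 × (196 − 88) = 88 + 0.6 × 108 = 152.8 → 153
B = 229 + 0.6 × (15 − 229) = 229 + 0.6 × -214 = 100.6 → 101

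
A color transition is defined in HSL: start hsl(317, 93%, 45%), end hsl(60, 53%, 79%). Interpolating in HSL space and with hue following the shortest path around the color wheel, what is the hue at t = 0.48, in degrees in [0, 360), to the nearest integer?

6

Hue: 60 − 317 = -257°, but |-257| > 180 so the shorter arc goes the other way: Δh = -257 + 360 = 103°.
H = 317 + 0.48 × (103) = 366.44 → 366 → 366 mod 360 = 6°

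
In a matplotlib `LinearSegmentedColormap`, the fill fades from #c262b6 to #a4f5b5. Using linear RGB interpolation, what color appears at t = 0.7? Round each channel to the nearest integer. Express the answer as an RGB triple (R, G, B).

#c262b6 → (194, 98, 182); #a4f5b5 → (164, 245, 181).
R = 194 + 0.7 × (164 − 194) = 194 + 0.7 × -30 = 173 → 173
G = 98 + 0.7 × (245 − 98) = 98 + 0.7 × 147 = 200.9 → 201
B = 182 + 0.7 × (181 − 182) = 182 + 0.7 × -1 = 181.3 → 181
So the blended color is (173, 201, 181), about #adc9b5.

(173, 201, 181)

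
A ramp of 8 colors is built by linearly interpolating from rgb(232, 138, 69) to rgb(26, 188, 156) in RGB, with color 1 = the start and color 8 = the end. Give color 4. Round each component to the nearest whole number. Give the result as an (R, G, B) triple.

(144, 159, 106)

With 8 swatches and endpoints inclusive, swatch 4 sits at t = (4 − 1)/(8 − 1) = 3/7 ≈ 0.4286.
R = 232 + 0.4286 × (26 − 232) = 143.708 → 144
G = 138 + 0.4286 × (188 − 138) = 159.43 → 159
B = 69 + 0.4286 × (156 − 69) = 106.288 → 106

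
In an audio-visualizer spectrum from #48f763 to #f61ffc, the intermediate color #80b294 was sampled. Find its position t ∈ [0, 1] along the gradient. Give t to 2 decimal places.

Invert the lerp on the G channel (largest span, 216): t = (178 − 247) / (31 − 247) = -69/-216 = 0.31944.
Check on R: (128 − 72)/(246 − 72) = 0.3218 ✓

0.32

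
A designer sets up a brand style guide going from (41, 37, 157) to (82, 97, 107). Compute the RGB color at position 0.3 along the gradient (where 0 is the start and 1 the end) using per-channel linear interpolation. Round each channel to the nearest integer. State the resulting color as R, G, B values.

R = 41 + 0.3 × (82 − 41) = 41 + 0.3 × 41 = 53.3 → 53
G = 37 + 0.3 × (97 − 37) = 37 + 0.3 × 60 = 55 → 55
B = 157 + 0.3 × (107 − 157) = 157 + 0.3 × -50 = 142 → 142

(53, 55, 142)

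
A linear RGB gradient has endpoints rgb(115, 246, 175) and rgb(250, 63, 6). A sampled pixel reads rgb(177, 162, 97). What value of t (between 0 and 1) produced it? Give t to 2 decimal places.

Invert the lerp on the G channel (largest span, 183): t = (162 − 246) / (63 − 246) = -84/-183 = 0.45902.
Check on R: (177 − 115)/(250 − 115) = 0.4593 ✓

0.46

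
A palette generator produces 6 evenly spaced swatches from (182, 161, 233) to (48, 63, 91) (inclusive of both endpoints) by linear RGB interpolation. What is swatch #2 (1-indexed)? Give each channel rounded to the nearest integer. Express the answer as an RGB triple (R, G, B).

With 6 swatches and endpoints inclusive, swatch 2 sits at t = (2 − 1)/(6 − 1) = 1/5 ≈ 0.2.
R = 182 + 0.2 × (48 − 182) = 155.2 → 155
G = 161 + 0.2 × (63 − 161) = 141.4 → 141
B = 233 + 0.2 × (91 − 233) = 204.6 → 205

(155, 141, 205)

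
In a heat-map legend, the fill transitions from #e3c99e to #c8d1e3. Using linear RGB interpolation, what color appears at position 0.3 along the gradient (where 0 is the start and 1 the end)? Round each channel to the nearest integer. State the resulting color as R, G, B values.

#e3c99e → (227, 201, 158); #c8d1e3 → (200, 209, 227).
R = 227 + 0.3 × (200 − 227) = 227 + 0.3 × -27 = 218.9 → 219
G = 201 + 0.3 × (209 − 201) = 201 + 0.3 × 8 = 203.4 → 203
B = 158 + 0.3 × (227 − 158) = 158 + 0.3 × 69 = 178.7 → 179
So the blended color is (219, 203, 179), about #dbcbb3.

(219, 203, 179)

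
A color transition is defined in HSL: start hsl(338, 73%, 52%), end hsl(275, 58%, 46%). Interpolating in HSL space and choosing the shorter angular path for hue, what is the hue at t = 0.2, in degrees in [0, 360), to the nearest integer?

325

Hue arc: Δh = 275 − 338 = -63° (|Δh| ≤ 180, already the shorter path).
H = 338 + 0.2 × (-63) = 325.4 → 325°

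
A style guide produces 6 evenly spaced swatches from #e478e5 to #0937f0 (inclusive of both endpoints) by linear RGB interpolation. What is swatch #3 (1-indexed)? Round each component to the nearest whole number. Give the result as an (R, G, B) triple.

With 6 swatches and endpoints inclusive, swatch 3 sits at t = (3 − 1)/(6 − 1) = 2/5 ≈ 0.4.
#e478e5 → (228, 120, 229); #0937f0 → (9, 55, 240).
R = 228 + 0.4 × (9 − 228) = 140.4 → 140
G = 120 + 0.4 × (55 − 120) = 94 → 94
B = 229 + 0.4 × (240 − 229) = 233.4 → 233

(140, 94, 233)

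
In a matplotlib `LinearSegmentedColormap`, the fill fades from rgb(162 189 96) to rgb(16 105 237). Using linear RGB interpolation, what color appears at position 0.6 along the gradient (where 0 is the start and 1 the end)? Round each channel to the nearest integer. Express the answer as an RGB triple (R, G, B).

(74, 139, 181)

R = 162 + 0.6 × (16 − 162) = 162 + 0.6 × -146 = 74.4 → 74
G = 189 + 0.6 × (105 − 189) = 189 + 0.6 × -84 = 138.6 → 139
B = 96 + 0.6 × (237 − 96) = 96 + 0.6 × 141 = 180.6 → 181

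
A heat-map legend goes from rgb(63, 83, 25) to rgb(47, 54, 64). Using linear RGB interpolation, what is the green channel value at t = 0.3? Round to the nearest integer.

74

G = 83 + 0.3 × (54 − 83) = 74.3 → 74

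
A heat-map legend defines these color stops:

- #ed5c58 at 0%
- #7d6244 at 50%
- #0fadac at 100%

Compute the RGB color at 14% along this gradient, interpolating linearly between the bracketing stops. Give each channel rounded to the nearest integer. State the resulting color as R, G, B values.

14% lies between the 0% and 50% stops, so the local fraction is t = (14 − 0)/(50 − 0) = 14/50 ≈ 0.28.
#ed5c58 → (237, 92, 88); #7d6244 → (125, 98, 68).
R = 237 + 0.28 × (125 − 237) = 205.64 → 206
G = 92 + 0.28 × (98 − 92) = 93.68 → 94
B = 88 + 0.28 × (68 − 88) = 82.4 → 82

(206, 94, 82)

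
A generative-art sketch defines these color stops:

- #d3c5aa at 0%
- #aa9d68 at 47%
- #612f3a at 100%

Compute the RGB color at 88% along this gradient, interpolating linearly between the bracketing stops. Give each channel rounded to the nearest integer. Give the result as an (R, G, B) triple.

(114, 72, 68)

88% lies between the 47% and 100% stops, so the local fraction is t = (88 − 47)/(100 − 47) = 41/53 ≈ 0.7736.
#aa9d68 → (170, 157, 104); #612f3a → (97, 47, 58).
R = 170 + 0.7736 × (97 − 170) = 113.527 → 114
G = 157 + 0.7736 × (47 − 157) = 71.904 → 72
B = 104 + 0.7736 × (58 − 104) = 68.414 → 68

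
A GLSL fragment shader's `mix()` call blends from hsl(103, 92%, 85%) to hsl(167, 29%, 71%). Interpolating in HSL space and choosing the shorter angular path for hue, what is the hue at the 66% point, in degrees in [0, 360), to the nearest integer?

Hue arc: Δh = 167 − 103 = 64° (|Δh| ≤ 180, already the shorter path).
H = 103 + 0.66 × (64) = 145.24 → 145°

145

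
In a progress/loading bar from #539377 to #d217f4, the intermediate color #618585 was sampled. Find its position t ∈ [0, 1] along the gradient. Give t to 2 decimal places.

0.11

Invert the lerp on the R channel (largest span, 127): t = (97 − 83) / (210 − 83) = 14/127 = 0.11024.
Check on G: (133 − 147)/(23 − 147) = 0.1129 ✓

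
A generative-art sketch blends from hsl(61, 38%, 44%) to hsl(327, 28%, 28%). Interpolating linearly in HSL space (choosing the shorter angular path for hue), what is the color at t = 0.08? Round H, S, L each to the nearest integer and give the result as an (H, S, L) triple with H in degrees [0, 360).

(53, 37, 43)

Hue: 327 − 61 = 266°, but |266| > 180 so the shorter arc goes the other way: Δh = 266 − 360 = -94°.
H = 61 + 0.08 × (-94) = 53.48 → 53°
S = 38 + 0.08 × (28 − 38) = 37.2 → 37%
L = 44 + 0.08 × (28 − 44) = 42.72 → 43%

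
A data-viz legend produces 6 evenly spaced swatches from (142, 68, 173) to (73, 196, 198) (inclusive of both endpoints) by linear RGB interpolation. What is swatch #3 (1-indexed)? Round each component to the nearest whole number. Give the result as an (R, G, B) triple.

(114, 119, 183)

With 6 swatches and endpoints inclusive, swatch 3 sits at t = (3 − 1)/(6 − 1) = 2/5 ≈ 0.4.
R = 142 + 0.4 × (73 − 142) = 114.4 → 114
G = 68 + 0.4 × (196 − 68) = 119.2 → 119
B = 173 + 0.4 × (198 − 173) = 183 → 183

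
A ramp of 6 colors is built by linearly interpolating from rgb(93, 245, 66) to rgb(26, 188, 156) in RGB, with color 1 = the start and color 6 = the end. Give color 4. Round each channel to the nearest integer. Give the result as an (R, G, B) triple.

With 6 swatches and endpoints inclusive, swatch 4 sits at t = (4 − 1)/(6 − 1) = 3/5 ≈ 0.6.
R = 93 + 0.6 × (26 − 93) = 52.8 → 53
G = 245 + 0.6 × (188 − 245) = 210.8 → 211
B = 66 + 0.6 × (156 − 66) = 120 → 120

(53, 211, 120)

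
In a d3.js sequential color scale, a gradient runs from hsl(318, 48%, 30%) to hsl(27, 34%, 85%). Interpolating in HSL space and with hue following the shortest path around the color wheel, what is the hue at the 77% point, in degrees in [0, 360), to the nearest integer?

11

Hue: 27 − 318 = -291°, but |-291| > 180 so the shorter arc goes the other way: Δh = -291 + 360 = 69°.
H = 318 + 0.77 × (69) = 371.13 → 371 → 371 mod 360 = 11°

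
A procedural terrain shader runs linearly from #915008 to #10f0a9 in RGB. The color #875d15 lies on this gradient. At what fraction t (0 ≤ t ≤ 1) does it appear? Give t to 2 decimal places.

Invert the lerp on the B channel (largest span, 161): t = (21 − 8) / (169 − 8) = 13/161 = 0.080745.
Check on R: (135 − 145)/(16 − 145) = 0.07752 ✓

0.08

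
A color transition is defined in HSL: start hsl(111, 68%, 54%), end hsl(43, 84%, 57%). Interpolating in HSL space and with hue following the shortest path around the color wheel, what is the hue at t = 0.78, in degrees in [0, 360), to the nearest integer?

58

Hue arc: Δh = 43 − 111 = -68° (|Δh| ≤ 180, already the shorter path).
H = 111 + 0.78 × (-68) = 57.96 → 58°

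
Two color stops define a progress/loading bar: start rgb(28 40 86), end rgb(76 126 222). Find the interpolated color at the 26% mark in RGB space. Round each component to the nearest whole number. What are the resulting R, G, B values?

26% corresponds to t = 0.26.
R = 28 + 0.26 × (76 − 28) = 28 + 0.26 × 48 = 40.48 → 40
G = 40 + 0.26 × (126 − 40) = 40 + 0.26 × 86 = 62.36 → 62
B = 86 + 0.26 × (222 − 86) = 86 + 0.26 × 136 = 121.36 → 121
So the blended color is (40, 62, 121), about #283e79.

(40, 62, 121)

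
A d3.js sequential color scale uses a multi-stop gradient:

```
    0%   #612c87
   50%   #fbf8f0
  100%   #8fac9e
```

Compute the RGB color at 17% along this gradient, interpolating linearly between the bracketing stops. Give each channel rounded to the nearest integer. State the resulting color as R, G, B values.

17% lies between the 0% and 50% stops, so the local fraction is t = (17 − 0)/(50 − 0) = 17/50 ≈ 0.34.
#612c87 → (97, 44, 135); #fbf8f0 → (251, 248, 240).
R = 97 + 0.34 × (251 − 97) = 149.36 → 149
G = 44 + 0.34 × (248 − 44) = 113.36 → 113
B = 135 + 0.34 × (240 − 135) = 170.7 → 171

(149, 113, 171)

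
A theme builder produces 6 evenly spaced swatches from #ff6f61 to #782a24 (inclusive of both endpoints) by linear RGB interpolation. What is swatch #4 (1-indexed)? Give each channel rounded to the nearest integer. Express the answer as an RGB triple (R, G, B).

With 6 swatches and endpoints inclusive, swatch 4 sits at t = (4 − 1)/(6 − 1) = 3/5 ≈ 0.6.
#ff6f61 → (255, 111, 97); #782a24 → (120, 42, 36).
R = 255 + 0.6 × (120 − 255) = 174 → 174
G = 111 + 0.6 × (42 − 111) = 69.6 → 70
B = 97 + 0.6 × (36 − 97) = 60.4 → 60

(174, 70, 60)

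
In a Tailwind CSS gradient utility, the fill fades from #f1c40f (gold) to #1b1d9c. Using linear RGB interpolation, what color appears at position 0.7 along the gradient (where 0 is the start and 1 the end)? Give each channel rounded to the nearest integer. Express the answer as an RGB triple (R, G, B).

#f1c40f → (241, 196, 15); #1b1d9c → (27, 29, 156).
R = 241 + 0.7 × (27 − 241) = 241 + 0.7 × -214 = 91.2 → 91
G = 196 + 0.7 × (29 − 196) = 196 + 0.7 × -167 = 79.1 → 79
B = 15 + 0.7 × (156 − 15) = 15 + 0.7 × 141 = 113.7 → 114

(91, 79, 114)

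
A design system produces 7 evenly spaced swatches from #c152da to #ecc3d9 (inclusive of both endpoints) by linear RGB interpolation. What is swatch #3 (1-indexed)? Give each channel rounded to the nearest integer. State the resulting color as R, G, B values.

(207, 120, 218)

With 7 swatches and endpoints inclusive, swatch 3 sits at t = (3 − 1)/(7 − 1) = 2/6 ≈ 0.3333.
#c152da → (193, 82, 218); #ecc3d9 → (236, 195, 217).
R = 193 + 0.3333 × (236 − 193) = 207.332 → 207
G = 82 + 0.3333 × (195 − 82) = 119.663 → 120
B = 218 + 0.3333 × (217 − 218) = 217.667 → 218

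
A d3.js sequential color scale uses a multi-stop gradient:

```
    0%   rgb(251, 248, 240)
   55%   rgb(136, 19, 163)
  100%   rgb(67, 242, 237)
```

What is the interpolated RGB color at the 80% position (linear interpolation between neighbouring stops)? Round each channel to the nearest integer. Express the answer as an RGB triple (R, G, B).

80% lies between the 55% and 100% stops, so the local fraction is t = (80 − 55)/(100 − 55) = 25/45 ≈ 0.5556.
R = 136 + 0.5556 × (67 − 136) = 97.664 → 98
G = 19 + 0.5556 × (242 − 19) = 142.899 → 143
B = 163 + 0.5556 × (237 − 163) = 204.114 → 204

(98, 143, 204)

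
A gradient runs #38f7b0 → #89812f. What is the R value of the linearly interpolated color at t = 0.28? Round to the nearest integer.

R₁ = 56 (from #38f7b0), R₂ = 137 (from #89812f).
R = 56 + 0.28 × (137 − 56) = 78.68 → 79

79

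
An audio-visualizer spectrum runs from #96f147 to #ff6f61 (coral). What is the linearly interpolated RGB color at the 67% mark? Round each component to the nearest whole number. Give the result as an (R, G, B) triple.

#96f147 → (150, 241, 71); #ff6f61 → (255, 111, 97).
67% corresponds to t = 0.67.
R = 150 + 0.67 × (255 − 150) = 150 + 0.67 × 105 = 220.35 → 220
G = 241 + 0.67 × (111 − 241) = 241 + 0.67 × -130 = 153.9 → 154
B = 71 + 0.67 × (97 − 71) = 71 + 0.67 × 26 = 88.42 → 88

(220, 154, 88)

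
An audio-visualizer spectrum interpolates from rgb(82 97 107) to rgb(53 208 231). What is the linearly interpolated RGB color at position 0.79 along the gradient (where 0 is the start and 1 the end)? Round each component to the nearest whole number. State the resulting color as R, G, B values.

R = 82 + 0.79 × (53 − 82) = 82 + 0.79 × -29 = 59.09 → 59
G = 97 + 0.79 × (208 − 97) = 97 + 0.79 × 111 = 184.69 → 185
B = 107 + 0.79 × (231 − 107) = 107 + 0.79 × 124 = 204.96 → 205
So the blended color is (59, 185, 205), about #3bb9cd.

(59, 185, 205)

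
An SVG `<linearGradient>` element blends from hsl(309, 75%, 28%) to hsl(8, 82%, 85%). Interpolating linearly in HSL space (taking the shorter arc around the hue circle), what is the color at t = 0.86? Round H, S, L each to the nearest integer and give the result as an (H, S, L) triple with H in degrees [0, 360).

(0, 81, 77)

Hue: 8 − 309 = -301°, but |-301| > 180 so the shorter arc goes the other way: Δh = -301 + 360 = 59°.
H = 309 + 0.86 × (59) = 359.74 → 360 → 360 mod 360 = 0°
S = 75 + 0.86 × (82 − 75) = 81.02 → 81%
L = 28 + 0.86 × (85 − 28) = 77.02 → 77%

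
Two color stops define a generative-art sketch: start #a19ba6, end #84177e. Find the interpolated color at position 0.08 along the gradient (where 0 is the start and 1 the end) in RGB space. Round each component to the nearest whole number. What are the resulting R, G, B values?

(159, 144, 163)

#a19ba6 → (161, 155, 166); #84177e → (132, 23, 126).
R = 161 + 0.08 × (132 − 161) = 161 + 0.08 × -29 = 158.68 → 159
G = 155 + 0.08 × (23 − 155) = 155 + 0.08 × -132 = 144.44 → 144
B = 166 + 0.08 × (126 − 166) = 166 + 0.08 × -40 = 162.8 → 163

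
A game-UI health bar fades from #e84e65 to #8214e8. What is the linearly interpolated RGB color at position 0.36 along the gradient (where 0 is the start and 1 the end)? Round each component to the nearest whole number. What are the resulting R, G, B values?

#e84e65 → (232, 78, 101); #8214e8 → (130, 20, 232).
R = 232 + 0.36 × (130 − 232) = 232 + 0.36 × -102 = 195.28 → 195
G = 78 + 0.36 × (20 − 78) = 78 + 0.36 × -58 = 57.12 → 57
B = 101 + 0.36 × (232 − 101) = 101 + 0.36 × 131 = 148.16 → 148

(195, 57, 148)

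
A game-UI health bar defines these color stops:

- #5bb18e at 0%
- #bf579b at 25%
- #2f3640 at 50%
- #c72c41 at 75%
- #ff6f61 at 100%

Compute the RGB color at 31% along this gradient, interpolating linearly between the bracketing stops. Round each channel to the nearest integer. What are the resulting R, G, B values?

31% lies between the 25% and 50% stops, so the local fraction is t = (31 − 25)/(50 − 25) = 6/25 ≈ 0.24.
#bf579b → (191, 87, 155); #2f3640 → (47, 54, 64).
R = 191 + 0.24 × (47 − 191) = 156.44 → 156
G = 87 + 0.24 × (54 − 87) = 79.08 → 79
B = 155 + 0.24 × (64 − 155) = 133.16 → 133

(156, 79, 133)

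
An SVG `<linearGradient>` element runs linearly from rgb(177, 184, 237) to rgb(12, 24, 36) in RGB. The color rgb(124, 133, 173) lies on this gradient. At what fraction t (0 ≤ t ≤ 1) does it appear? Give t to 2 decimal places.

Invert the lerp on the B channel (largest span, 201): t = (173 − 237) / (36 − 237) = -64/-201 = 0.31841.
Check on R: (124 − 177)/(12 − 177) = 0.3212 ✓

0.32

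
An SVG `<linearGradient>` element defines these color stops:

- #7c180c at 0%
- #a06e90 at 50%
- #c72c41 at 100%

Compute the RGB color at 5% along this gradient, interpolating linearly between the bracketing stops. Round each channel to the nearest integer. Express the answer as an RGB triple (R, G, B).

5% lies between the 0% and 50% stops, so the local fraction is t = (5 − 0)/(50 − 0) = 5/50 ≈ 0.1.
#7c180c → (124, 24, 12); #a06e90 → (160, 110, 144).
R = 124 + 0.1 × (160 − 124) = 127.6 → 128
G = 24 + 0.1 × (110 − 24) = 32.6 → 33
B = 12 + 0.1 × (144 − 12) = 25.2 → 25

(128, 33, 25)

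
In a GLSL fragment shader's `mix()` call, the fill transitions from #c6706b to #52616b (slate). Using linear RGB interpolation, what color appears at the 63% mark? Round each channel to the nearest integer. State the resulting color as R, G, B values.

#c6706b → (198, 112, 107); #52616b → (82, 97, 107).
63% corresponds to t = 0.63.
R = 198 + 0.63 × (82 − 198) = 198 + 0.63 × -116 = 124.92 → 125
G = 112 + 0.63 × (97 − 112) = 112 + 0.63 × -15 = 102.55 → 103
B = 107 + 0.63 × (107 − 107) = 107 + 0.63 × 0 = 107 → 107
So the blended color is (125, 103, 107), about #7d676b.

(125, 103, 107)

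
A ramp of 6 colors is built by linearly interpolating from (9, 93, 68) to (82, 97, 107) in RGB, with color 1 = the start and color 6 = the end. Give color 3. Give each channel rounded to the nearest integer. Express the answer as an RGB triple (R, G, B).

With 6 swatches and endpoints inclusive, swatch 3 sits at t = (3 − 1)/(6 − 1) = 2/5 ≈ 0.4.
R = 9 + 0.4 × (82 − 9) = 38.2 → 38
G = 93 + 0.4 × (97 − 93) = 94.6 → 95
B = 68 + 0.4 × (107 − 68) = 83.6 → 84

(38, 95, 84)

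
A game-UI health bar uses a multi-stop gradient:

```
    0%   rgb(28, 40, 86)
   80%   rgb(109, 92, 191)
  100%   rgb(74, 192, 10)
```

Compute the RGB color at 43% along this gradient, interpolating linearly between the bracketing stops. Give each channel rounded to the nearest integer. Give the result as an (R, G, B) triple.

43% lies between the 0% and 80% stops, so the local fraction is t = (43 − 0)/(80 − 0) = 43/80 ≈ 0.5375.
R = 28 + 0.5375 × (109 − 28) = 71.537 → 72
G = 40 + 0.5375 × (92 − 40) = 67.95 → 68
B = 86 + 0.5375 × (191 − 86) = 142.438 → 142

(72, 68, 142)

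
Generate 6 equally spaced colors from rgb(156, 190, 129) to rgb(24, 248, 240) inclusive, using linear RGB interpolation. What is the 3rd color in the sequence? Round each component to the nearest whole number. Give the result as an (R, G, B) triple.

With 6 swatches and endpoints inclusive, swatch 3 sits at t = (3 − 1)/(6 − 1) = 2/5 ≈ 0.4.
R = 156 + 0.4 × (24 − 156) = 103.2 → 103
G = 190 + 0.4 × (248 − 190) = 213.2 → 213
B = 129 + 0.4 × (240 − 129) = 173.4 → 173

(103, 213, 173)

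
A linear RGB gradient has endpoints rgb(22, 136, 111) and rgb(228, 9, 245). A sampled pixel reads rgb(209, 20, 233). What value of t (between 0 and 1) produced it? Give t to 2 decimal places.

Invert the lerp on the R channel (largest span, 206): t = (209 − 22) / (228 − 22) = 187/206 = 0.90777.
Check on G: (20 − 136)/(9 − 136) = 0.9134 ✓

0.91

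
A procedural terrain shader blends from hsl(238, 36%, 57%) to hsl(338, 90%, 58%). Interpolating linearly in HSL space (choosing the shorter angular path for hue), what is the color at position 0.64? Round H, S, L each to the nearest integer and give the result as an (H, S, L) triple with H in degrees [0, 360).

(302, 71, 58)

Hue arc: Δh = 338 − 238 = 100° (|Δh| ≤ 180, already the shorter path).
H = 238 + 0.64 × (100) = 302 → 302°
S = 36 + 0.64 × (90 − 36) = 70.56 → 71%
L = 57 + 0.64 × (58 − 57) = 57.64 → 58%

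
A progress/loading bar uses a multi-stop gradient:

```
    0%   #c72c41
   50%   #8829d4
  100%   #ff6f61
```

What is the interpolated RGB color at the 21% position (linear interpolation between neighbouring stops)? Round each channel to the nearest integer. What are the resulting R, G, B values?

(173, 43, 127)

21% lies between the 0% and 50% stops, so the local fraction is t = (21 − 0)/(50 − 0) = 21/50 ≈ 0.42.
#c72c41 → (199, 44, 65); #8829d4 → (136, 41, 212).
R = 199 + 0.42 × (136 − 199) = 172.54 → 173
G = 44 + 0.42 × (41 − 44) = 42.74 → 43
B = 65 + 0.42 × (212 − 65) = 126.74 → 127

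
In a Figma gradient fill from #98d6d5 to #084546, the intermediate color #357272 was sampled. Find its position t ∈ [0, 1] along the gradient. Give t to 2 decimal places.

0.69

Invert the lerp on the G channel (largest span, 145): t = (114 − 214) / (69 − 214) = -100/-145 = 0.68966.
Check on R: (53 − 152)/(8 − 152) = 0.6875 ✓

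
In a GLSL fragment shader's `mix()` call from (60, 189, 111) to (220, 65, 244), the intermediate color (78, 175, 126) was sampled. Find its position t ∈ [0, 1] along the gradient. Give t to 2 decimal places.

Invert the lerp on the R channel (largest span, 160): t = (78 − 60) / (220 − 60) = 18/160 = 0.1125.
Check on G: (175 − 189)/(65 − 189) = 0.1129 ✓

0.11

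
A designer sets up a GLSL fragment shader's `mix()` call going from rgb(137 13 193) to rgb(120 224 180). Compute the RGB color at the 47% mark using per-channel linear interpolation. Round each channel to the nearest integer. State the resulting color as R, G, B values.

(129, 112, 187)

47% corresponds to t = 0.47.
R = 137 + 0.47 × (120 − 137) = 137 + 0.47 × -17 = 129.01 → 129
G = 13 + 0.47 × (224 − 13) = 13 + 0.47 × 211 = 112.17 → 112
B = 193 + 0.47 × (180 − 193) = 193 + 0.47 × -13 = 186.89 → 187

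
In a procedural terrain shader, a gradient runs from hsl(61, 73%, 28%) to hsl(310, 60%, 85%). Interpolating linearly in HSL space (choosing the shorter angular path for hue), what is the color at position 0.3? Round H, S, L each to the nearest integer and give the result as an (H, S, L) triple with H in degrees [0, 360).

Hue: 310 − 61 = 249°, but |249| > 180 so the shorter arc goes the other way: Δh = 249 − 360 = -111°.
H = 61 + 0.3 × (-111) = 27.7 → 28°
S = 73 + 0.3 × (60 − 73) = 69.1 → 69%
L = 28 + 0.3 × (85 − 28) = 45.1 → 45%

(28, 69, 45)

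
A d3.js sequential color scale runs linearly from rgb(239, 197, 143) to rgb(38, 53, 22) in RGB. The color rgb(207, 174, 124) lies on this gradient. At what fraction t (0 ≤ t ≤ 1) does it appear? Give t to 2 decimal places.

Invert the lerp on the R channel (largest span, 201): t = (207 − 239) / (38 − 239) = -32/-201 = 0.1592.
Check on G: (174 − 197)/(53 − 197) = 0.1597 ✓

0.16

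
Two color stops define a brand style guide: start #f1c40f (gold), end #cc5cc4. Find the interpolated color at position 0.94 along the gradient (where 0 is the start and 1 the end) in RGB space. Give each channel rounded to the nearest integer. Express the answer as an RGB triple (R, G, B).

(206, 98, 185)

#f1c40f → (241, 196, 15); #cc5cc4 → (204, 92, 196).
R = 241 + 0.94 × (204 − 241) = 241 + 0.94 × -37 = 206.22 → 206
G = 196 + 0.94 × (92 − 196) = 196 + 0.94 × -104 = 98.24 → 98
B = 15 + 0.94 × (196 − 15) = 15 + 0.94 × 181 = 185.14 → 185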